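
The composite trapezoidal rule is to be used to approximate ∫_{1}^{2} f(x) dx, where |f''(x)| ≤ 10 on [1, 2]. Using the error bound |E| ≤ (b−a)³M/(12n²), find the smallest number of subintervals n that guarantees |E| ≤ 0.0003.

Need 10/(12n²) ≤ 0.0003.
n² ≥ 10/(12·0.0003) = 2777.78 ⇒ n ≥ 52.7046, so the smallest n is 53.

53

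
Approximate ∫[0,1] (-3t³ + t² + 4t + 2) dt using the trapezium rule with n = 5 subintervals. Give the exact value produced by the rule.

3.56

h = (1 − 0)/5 = 0.2.
Nodes t₀,…,t₅ = 0, 0.2, 0.4, 0.6, 0.8, 1.
f(t) = -3t³ + t² + 4t + 2: f₀=2, f₁=2.816, f₂=3.568, f₃=4.112, f₄=4.304, f₅=4.
(h/2)·[f₀ + 2f₁ + 2f₂ + 2f₃ + 2f₄ + f₅] = 0.1·(35.6) = 3.56.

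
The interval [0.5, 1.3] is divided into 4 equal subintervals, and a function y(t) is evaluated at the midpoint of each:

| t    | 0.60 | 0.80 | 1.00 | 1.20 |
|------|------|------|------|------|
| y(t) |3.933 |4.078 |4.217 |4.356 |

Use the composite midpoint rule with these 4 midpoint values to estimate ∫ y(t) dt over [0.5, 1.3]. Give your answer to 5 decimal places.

h = 0.2, n = 4.
h·[y(m₁) + y(m₂) + y(m₃) + y(m₄)] = 0.2·(16.584) = 3.31680.

3.31680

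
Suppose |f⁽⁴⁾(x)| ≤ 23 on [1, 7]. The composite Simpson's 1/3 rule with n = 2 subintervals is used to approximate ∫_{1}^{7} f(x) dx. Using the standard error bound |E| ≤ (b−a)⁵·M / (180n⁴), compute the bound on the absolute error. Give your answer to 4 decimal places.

|E| ≤ (6)⁵·23 / (180·2⁴) = 178848/2880 = 62.1000.

62.1000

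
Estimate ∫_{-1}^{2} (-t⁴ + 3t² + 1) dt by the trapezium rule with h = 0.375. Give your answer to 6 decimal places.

5.191040

h = (2 − (-1))/8 = 0.375.
Nodes t₀,…,t₈ = -1, -0.625, -0.25, 0.125, 0.5, 0.875, 1.25, 1.625, 2.
f(t) = -t⁴ + 3t² + 1: f₀=3, f₁=2.019287109375, f₂=1.18359375, f₃=1.046630859375, f₄=1.6875, f₅=2.710693359375, f₆=3.24609375, f₇=1.948974609375, f₈=-3.
(h/2)·[f₀ + 2f₁ + 2f₂ + 2f₃ + 2f₄ + 2f₅ + 2f₆ + 2f₇ + f₈] = 0.1875·(27.685546875) = 5.191040.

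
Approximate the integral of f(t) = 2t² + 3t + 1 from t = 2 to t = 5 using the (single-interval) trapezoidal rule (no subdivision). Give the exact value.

T = (b−a)/2 · [f(2) + f(5)] = 1.5·[15 + 66] = 121.5.

121.5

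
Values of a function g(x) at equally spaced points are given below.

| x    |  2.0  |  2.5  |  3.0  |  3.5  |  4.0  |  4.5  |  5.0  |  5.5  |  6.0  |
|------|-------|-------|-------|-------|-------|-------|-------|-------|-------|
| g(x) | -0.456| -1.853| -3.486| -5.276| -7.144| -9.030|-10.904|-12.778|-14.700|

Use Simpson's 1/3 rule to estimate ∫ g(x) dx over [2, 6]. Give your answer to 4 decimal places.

-28.9953

h = 0.5, n = 8.
(h/3)·[y₀ + 4y₁ + 2y₂ + 4y₃ + 2y₄ + 4y₅ + 2y₆ + 4y₇ + y₈] = 0.166667·(-173.972) = -28.9953.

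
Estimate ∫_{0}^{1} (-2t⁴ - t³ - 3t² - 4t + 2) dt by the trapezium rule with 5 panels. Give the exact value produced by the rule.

-1.70656

h = (1 − 0)/5 = 0.2.
Nodes t₀,…,t₅ = 0, 0.2, 0.4, 0.6, 0.8, 1.
f(t) = -2t⁴ - t³ - 3t² - 4t + 2: f₀=2, f₁=1.0688, f₂=-0.1952, f₃=-1.9552, f₄=-4.4512, f₅=-8.
(h/2)·[f₀ + 2f₁ + 2f₂ + 2f₃ + 2f₄ + f₅] = 0.1·(-17.0656) = -1.70656.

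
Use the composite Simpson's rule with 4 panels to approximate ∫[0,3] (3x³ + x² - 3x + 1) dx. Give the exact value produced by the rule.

h = (3 − 0)/4 = 0.75.
Nodes x₀,…,x₄ = 0, 0.75, 1.5, 2.25, 3.
f(x) = 3x³ + x² - 3x + 1: f₀=1, f₁=0.578125, f₂=8.875, f₃=33.484375, f₄=82.
(h/3)·[f₀ + 4f₁ + 2f₂ + 4f₃ + f₄] = 0.25·(237) = 59.25.

59.25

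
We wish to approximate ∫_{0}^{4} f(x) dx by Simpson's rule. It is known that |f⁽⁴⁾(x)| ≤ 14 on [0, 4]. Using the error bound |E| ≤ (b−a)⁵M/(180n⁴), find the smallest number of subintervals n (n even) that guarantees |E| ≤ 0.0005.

20

Need 14336/(180n⁴) ≤ 0.0005.
n⁴ ≥ 14336/(180·0.0005) = 159289 ⇒ n ≥ 19.9777, so the smallest even n is 20. (n must be even for Simpson's rule.)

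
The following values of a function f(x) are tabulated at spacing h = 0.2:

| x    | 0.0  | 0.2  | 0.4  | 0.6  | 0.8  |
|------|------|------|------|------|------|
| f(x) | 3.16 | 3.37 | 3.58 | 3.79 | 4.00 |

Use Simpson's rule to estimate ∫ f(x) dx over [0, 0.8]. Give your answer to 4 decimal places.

2.8640

h = 0.2, n = 4.
(h/3)·[y₀ + 4y₁ + 2y₂ + 4y₃ + y₄] = 0.066667·(42.96) = 2.8640.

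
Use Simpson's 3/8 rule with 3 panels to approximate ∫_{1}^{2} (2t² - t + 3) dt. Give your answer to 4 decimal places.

6.1667

h = (2 − 1)/3 = 0.333333.
Nodes t₀,…,t₃ = 1, 1.333333, 1.666667, 2.
f(t) = 2t² - t + 3: f₀=4, f₁=5.222222, f₂=6.888889, f₃=9.
(3h/8)·[f₀ + 3f₁ + 3f₂ + f₃] = 0.125·(49.333333) = 6.1667.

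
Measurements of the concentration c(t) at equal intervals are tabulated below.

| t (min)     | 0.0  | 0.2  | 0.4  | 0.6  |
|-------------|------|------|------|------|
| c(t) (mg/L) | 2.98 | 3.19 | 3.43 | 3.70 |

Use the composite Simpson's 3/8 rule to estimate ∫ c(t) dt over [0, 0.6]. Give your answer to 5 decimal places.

1.99050

h = 0.2, n = 3.
(3h/8)·[y₀ + 3y₁ + 3y₂ + y₃] = 0.075·(26.54) = 1.99050.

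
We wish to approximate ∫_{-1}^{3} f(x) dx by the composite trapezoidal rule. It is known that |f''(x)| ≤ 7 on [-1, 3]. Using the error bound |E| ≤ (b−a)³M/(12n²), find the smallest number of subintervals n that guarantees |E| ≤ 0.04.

Need 448/(12n²) ≤ 0.04.
n² ≥ 448/(12·0.04) = 933.333 ⇒ n ≥ 30.5505, so the smallest n is 31.

31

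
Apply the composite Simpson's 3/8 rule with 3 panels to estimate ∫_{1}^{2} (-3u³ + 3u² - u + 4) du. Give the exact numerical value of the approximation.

-1.75

h = (2 − 1)/3 = 0.333333.
Nodes u₀,…,u₃ = 1, 1.333333, 1.666667, 2.
f(u) = -3u³ + 3u² - u + 4: f₀=3, f₁=0.888889, f₂=-3.222222, f₃=-10.
(3h/8)·[f₀ + 3f₁ + 3f₂ + f₃] = 0.125·(-14) = -1.75.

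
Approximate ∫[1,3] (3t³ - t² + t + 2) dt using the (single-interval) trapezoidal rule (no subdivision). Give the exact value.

82

T = (b−a)/2 · [f(1) + f(3)] = 1·[5 + 77] = 82.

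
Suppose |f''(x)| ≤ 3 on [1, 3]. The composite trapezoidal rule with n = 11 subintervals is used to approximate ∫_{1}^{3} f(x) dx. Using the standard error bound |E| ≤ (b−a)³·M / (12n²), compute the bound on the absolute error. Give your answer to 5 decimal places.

|E| ≤ (2)³·3 / (12·11²) = 24/1452 = 0.01653.

0.01653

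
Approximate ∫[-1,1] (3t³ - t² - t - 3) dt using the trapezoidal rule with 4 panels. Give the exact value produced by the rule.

h = (1 − (-1))/4 = 0.5.
Nodes t₀,…,t₄ = -1, -0.5, 0, 0.5, 1.
f(t) = 3t³ - t² - t - 3: f₀=-6, f₁=-3.125, f₂=-3, f₃=-3.375, f₄=-2.
(h/2)·[f₀ + 2f₁ + 2f₂ + 2f₃ + f₄] = 0.25·(-27) = -6.75.

-6.75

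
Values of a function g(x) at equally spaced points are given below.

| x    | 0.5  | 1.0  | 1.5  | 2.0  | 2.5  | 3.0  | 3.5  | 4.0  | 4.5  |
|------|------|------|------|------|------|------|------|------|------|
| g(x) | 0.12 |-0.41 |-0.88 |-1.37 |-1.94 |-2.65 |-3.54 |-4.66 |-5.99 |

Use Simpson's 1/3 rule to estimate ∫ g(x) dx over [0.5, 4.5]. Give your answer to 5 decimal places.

h = 0.5, n = 8.
(h/3)·[y₀ + 4y₁ + 2y₂ + 4y₃ + 2y₄ + 4y₅ + 2y₆ + 4y₇ + y₈] = 0.166667·(-54.95) = -9.15833.

-9.15833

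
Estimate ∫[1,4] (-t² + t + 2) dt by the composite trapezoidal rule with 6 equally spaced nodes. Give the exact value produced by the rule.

h = (4 − 1)/5 = 0.6.
Nodes t₀,…,t₅ = 1, 1.6, 2.2, 2.8, 3.4, 4.
f(t) = -t² + t + 2: f₀=2, f₁=1.04, f₂=-0.64, f₃=-3.04, f₄=-6.16, f₅=-10.
(h/2)·[f₀ + 2f₁ + 2f₂ + 2f₃ + 2f₄ + f₅] = 0.3·(-25.6) = -7.68.

-7.68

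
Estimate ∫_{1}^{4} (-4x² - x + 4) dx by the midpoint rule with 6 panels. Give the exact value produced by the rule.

-79.25

h = (4 − 1)/6 = 0.5.
Midpoints m₁,…,m₆ = 1.25, 1.75, 2.25, 2.75, 3.25, 3.75.
f(m₁)=-3.5, f(m₂)=-10, f(m₃)=-18.5, f(m₄)=-29, f(m₅)=-41.5, f(m₆)=-56.
h·[f(m₁) + f(m₂) + f(m₃) + f(m₄) + f(m₅) + f(m₆)] = 0.5·(-158.5) = -79.25.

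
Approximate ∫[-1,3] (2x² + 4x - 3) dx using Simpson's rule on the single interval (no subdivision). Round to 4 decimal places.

22.6667

S = (b−a)/6 · [f(-1) + 4f(1) + f(3)] = 0.666667·[(-5) + 4·3 + 27] = 22.6667.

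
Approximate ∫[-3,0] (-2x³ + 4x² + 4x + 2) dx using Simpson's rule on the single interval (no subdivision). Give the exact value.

64.5

S = (b−a)/6 · [f(-3) + 4f(-1.5) + f(0)] = 0.5·[80 + 4·11.75 + 2] = 64.5.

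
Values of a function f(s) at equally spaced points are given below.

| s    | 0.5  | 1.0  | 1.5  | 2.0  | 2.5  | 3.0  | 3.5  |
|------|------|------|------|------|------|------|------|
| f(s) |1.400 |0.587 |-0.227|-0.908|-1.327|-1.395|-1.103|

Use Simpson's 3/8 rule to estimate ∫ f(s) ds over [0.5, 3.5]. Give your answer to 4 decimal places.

-1.6134

h = 0.5, n = 6.
(3h/8)·[y₀ + 3y₁ + 3y₂ + 2y₃ + 3y₄ + 3y₅ + y₆] = 0.1875·(-8.605) = -1.6134.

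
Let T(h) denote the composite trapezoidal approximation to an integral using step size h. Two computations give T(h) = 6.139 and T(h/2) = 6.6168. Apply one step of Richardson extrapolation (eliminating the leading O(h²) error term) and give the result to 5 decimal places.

6.77607

R = (4·T(h/2) − T(h)) / 3 = (4·6.6168 − 6.139)/3 = (20.3282)/3 = 6.77607.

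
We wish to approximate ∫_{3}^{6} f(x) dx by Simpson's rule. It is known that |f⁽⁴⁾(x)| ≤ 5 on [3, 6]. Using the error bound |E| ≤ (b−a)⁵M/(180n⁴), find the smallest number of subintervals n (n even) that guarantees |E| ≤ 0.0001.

Need 1215/(180n⁴) ≤ 0.0001.
n⁴ ≥ 1215/(180·0.0001) = 67500 ⇒ n ≥ 16.1185, so the smallest even n is 18. (n must be even for Simpson's rule.)

18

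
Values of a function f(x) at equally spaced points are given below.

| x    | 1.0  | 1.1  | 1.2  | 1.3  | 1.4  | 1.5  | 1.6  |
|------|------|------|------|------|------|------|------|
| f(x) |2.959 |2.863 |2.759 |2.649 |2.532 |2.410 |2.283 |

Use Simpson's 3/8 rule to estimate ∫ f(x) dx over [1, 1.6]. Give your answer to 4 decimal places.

1.5837

h = 0.1, n = 6.
(3h/8)·[y₀ + 3y₁ + 3y₂ + 2y₃ + 3y₄ + 3y₅ + y₆] = 0.0375·(42.232) = 1.5837.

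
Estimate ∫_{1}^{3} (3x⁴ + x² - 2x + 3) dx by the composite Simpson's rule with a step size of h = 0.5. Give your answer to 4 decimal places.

h = (3 − 1)/4 = 0.5.
Nodes x₀,…,x₄ = 1, 1.5, 2, 2.5, 3.
f(x) = 3x⁴ + x² - 2x + 3: f₀=5, f₁=17.4375, f₂=51, f₃=121.4375, f₄=249.
(h/3)·[f₀ + 4f₁ + 2f₂ + 4f₃ + f₄] = 0.166667·(911.5) = 151.9167.

151.9167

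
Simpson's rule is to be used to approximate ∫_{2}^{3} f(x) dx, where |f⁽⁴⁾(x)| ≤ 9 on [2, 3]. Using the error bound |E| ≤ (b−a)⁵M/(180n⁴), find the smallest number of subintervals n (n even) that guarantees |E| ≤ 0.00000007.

30

Need 9/(180n⁴) ≤ 0.00000007.
n⁴ ≥ 9/(180·0.00000007) = 714286 ⇒ n ≥ 29.0715, so the smallest even n is 30. (n must be even for Simpson's rule.)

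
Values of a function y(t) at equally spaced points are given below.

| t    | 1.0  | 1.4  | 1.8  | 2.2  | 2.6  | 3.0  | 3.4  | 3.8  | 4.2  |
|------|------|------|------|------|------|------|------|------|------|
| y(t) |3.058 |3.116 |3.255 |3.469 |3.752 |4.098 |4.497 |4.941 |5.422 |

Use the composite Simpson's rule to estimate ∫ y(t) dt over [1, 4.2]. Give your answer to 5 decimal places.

h = 0.4, n = 8.
(h/3)·[y₀ + 4y₁ + 2y₂ + 4y₃ + 2y₄ + 4y₅ + 2y₆ + 4y₇ + y₈] = 0.133333·(93.984) = 12.53120.

12.53120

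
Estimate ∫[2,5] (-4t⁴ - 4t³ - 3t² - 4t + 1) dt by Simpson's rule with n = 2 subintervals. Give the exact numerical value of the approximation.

h = (5 − 2)/2 = 1.5.
Nodes t₀,…,t₂ = 2, 3.5, 5.
f(t) = -4t⁴ - 4t³ - 3t² - 4t + 1: f₀=-115, f₁=-821.5, f₂=-3094.
(h/3)·[f₀ + 4f₁ + f₂] = 0.5·(-6495) = -3247.5.

-3247.5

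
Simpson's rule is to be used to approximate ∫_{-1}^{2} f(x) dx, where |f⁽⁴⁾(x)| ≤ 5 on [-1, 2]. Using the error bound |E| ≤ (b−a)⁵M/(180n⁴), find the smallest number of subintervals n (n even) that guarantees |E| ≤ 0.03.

4

Need 1215/(180n⁴) ≤ 0.03.
n⁴ ≥ 1215/(180·0.03) = 225 ⇒ n ≥ 3.8730, so the smallest even n is 4. (n must be even for Simpson's rule.)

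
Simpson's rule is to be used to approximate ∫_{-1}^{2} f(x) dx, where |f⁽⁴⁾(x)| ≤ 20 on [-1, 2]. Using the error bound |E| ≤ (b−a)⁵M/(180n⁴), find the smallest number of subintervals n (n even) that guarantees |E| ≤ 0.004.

Need 4860/(180n⁴) ≤ 0.004.
n⁴ ≥ 4860/(180·0.004) = 6750 ⇒ n ≥ 9.0641, so the smallest even n is 10. (n must be even for Simpson's rule.)

10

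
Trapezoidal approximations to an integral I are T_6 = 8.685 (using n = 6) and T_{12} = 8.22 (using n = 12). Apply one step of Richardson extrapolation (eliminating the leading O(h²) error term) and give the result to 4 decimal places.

8.0650

R = (4·T_{12} − T_6) / 3 = (4·8.22 − 8.685)/3 = (24.195)/3 = 8.0650.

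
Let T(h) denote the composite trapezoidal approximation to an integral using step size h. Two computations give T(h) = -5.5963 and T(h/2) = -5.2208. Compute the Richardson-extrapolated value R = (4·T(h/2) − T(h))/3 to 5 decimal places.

-5.09563

R = (4·T(h/2) − T(h)) / 3 = (4·(-5.2208) − (-5.5963))/3 = (-15.2869)/3 = -5.09563.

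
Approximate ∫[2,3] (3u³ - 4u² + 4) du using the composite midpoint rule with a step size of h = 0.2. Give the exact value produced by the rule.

h = (3 − 2)/5 = 0.2.
Midpoints m₁,…,m₅ = 2.1, 2.3, 2.5, 2.7, 2.9.
f(m₁)=14.143, f(m₂)=19.341, f(m₃)=25.875, f(m₄)=33.889, f(m₅)=43.527.
h·[f(m₁) + f(m₂) + f(m₃) + f(m₄) + f(m₅)] = 0.2·(136.775) = 27.355.

27.355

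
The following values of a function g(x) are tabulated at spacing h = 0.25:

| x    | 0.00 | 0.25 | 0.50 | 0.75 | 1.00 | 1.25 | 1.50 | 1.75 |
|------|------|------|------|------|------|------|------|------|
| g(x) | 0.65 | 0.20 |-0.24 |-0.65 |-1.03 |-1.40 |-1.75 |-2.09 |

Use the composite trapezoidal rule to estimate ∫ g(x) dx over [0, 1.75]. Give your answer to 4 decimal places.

h = 0.25, n = 7.
(h/2)·[y₀ + 2y₁ + 2y₂ + 2y₃ + 2y₄ + 2y₅ + 2y₆ + y₇] = 0.125·(-11.18) = -1.3975.

-1.3975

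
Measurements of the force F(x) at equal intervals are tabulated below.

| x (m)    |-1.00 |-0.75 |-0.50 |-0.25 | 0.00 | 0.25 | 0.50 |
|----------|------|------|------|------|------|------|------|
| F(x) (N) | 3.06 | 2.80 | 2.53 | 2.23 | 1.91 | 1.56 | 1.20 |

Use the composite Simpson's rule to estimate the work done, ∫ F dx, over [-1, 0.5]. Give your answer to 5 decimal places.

h = 0.25, n = 6.
(h/3)·[y₀ + 4y₁ + 2y₂ + 4y₃ + 2y₄ + 4y₅ + y₆] = 0.083333·(39.50) = 3.29167.

3.29167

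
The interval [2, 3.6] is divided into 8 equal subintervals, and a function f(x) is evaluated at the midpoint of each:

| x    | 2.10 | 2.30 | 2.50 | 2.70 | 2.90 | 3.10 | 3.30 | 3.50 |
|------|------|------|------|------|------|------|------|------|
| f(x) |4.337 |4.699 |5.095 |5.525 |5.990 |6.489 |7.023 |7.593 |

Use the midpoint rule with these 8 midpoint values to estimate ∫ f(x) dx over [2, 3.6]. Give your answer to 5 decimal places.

9.35020

h = 0.2, n = 8.
h·[y(m₁) + y(m₂) + y(m₃) + y(m₄) + y(m₅) + y(m₆) + y(m₇) + y(m₈)] = 0.2·(46.751) = 9.35020.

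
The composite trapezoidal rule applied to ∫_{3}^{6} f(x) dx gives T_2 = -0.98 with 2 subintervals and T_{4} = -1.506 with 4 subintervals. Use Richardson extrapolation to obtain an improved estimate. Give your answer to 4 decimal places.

-1.6813

R = (4·T_{4} − T_2) / 3 = (4·(-1.506) − (-0.98))/3 = (-5.044)/3 = -1.6813.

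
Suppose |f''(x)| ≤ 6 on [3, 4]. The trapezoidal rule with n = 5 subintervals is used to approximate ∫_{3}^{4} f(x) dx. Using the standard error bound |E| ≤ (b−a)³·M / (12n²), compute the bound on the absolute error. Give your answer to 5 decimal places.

0.02000

|E| ≤ (1)³·6 / (12·5²) = 6/300 = 0.02000.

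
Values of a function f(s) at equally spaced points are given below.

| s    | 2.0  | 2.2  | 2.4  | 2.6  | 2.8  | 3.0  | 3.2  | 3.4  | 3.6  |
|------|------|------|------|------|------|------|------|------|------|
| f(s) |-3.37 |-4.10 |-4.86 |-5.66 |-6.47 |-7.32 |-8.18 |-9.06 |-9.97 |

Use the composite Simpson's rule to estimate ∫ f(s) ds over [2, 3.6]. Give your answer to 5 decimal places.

h = 0.2, n = 8.
(h/3)·[y₀ + 4y₁ + 2y₂ + 4y₃ + 2y₄ + 4y₅ + 2y₆ + 4y₇ + y₈] = 0.066667·(-156.92) = -10.46133.

-10.46133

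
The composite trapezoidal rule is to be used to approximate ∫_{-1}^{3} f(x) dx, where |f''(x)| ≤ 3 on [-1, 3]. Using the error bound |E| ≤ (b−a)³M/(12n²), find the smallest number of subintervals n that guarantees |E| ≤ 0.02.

Need 192/(12n²) ≤ 0.02.
n² ≥ 192/(12·0.02) = 800 ⇒ n ≥ 28.2843, so the smallest n is 29.

29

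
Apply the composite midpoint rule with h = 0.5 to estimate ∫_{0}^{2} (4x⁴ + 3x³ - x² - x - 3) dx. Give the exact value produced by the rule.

h = (2 − 0)/4 = 0.5.
Midpoints m₁,…,m₄ = 0.25, 0.75, 1.25, 1.75.
f(m₁)=-3.25, f(m₂)=-1.78125, f(m₃)=9.8125, f(m₄)=45.78125.
h·[f(m₁) + f(m₂) + f(m₃) + f(m₄)] = 0.5·(50.5625) = 25.28125.

25.28125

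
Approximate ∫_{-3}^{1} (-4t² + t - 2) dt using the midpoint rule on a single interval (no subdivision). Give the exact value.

M = (b−a)·f(-1) = 4·(-7) = -28.

-28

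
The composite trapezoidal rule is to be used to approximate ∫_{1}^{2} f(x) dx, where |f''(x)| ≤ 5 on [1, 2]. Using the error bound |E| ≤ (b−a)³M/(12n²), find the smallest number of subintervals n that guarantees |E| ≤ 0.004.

11

Need 5/(12n²) ≤ 0.004.
n² ≥ 5/(12·0.004) = 104.167 ⇒ n ≥ 10.2062, so the smallest n is 11.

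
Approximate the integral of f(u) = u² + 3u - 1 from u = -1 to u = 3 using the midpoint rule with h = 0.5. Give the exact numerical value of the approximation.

17.25

h = (3 − (-1))/8 = 0.5.
Midpoints m₁,…,m₈ = -0.75, -0.25, 0.25, 0.75, 1.25, 1.75, 2.25, 2.75.
f(m₁)=-2.6875, f(m₂)=-1.6875, f(m₃)=-0.1875, f(m₄)=1.8125, f(m₅)=4.3125, f(m₆)=7.3125, f(m₇)=10.8125, f(m₈)=14.8125.
h·[f(m₁) + f(m₂) + f(m₃) + f(m₄) + f(m₅) + f(m₆) + f(m₇) + f(m₈)] = 0.5·(34.5) = 17.25.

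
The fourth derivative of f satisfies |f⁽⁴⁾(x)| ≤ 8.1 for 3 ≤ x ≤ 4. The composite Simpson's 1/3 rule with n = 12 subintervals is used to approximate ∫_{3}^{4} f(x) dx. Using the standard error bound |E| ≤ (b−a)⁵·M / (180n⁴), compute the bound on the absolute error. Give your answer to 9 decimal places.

0.000002170

|E| ≤ (1)⁵·8.1 / (180·12⁴) = 8.1/3732480 = 0.000002170.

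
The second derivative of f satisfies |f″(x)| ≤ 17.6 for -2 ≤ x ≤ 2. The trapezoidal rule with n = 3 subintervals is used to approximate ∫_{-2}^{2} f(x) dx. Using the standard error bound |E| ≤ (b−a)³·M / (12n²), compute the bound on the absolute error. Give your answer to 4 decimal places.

10.4296

|E| ≤ (4)³·17.6 / (12·3²) = 1126.4/108 = 10.4296.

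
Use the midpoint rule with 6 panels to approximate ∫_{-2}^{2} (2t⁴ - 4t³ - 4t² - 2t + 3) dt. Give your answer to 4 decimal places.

h = (2 − (-2))/6 = 0.666667.
Midpoints m₁,…,m₆ = -1.666667, -1, -0.333333, 0.333333, 1, 1.666667.
f(m₁)=29.172840, f(m₂)=7, f(m₃)=3.395062, f(m₄)=1.765432, f(m₅)=-5, f(m₆)=-14.530864.
h·[f(m₁) + f(m₂) + f(m₃) + f(m₄) + f(m₅) + f(m₆)] = 0.666667·(21.802469) = 14.5350.

14.5350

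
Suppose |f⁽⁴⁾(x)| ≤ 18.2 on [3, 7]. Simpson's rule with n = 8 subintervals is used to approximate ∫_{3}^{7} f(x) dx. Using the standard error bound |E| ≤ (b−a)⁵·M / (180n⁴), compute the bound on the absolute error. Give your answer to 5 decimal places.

|E| ≤ (4)⁵·18.2 / (180·8⁴) = 18636.8/737280 = 0.02528.

0.02528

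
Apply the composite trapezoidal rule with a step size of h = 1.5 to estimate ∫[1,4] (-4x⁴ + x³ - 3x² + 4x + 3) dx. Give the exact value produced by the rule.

h = (4 − 1)/2 = 1.5.
Nodes x₀,…,x₂ = 1, 2.5, 4.
f(x) = -4x⁴ + x³ - 3x² + 4x + 3: f₀=1, f₁=-146.375, f₂=-989.
(h/2)·[f₀ + 2f₁ + f₂] = 0.75·(-1280.75) = -960.5625.

-960.5625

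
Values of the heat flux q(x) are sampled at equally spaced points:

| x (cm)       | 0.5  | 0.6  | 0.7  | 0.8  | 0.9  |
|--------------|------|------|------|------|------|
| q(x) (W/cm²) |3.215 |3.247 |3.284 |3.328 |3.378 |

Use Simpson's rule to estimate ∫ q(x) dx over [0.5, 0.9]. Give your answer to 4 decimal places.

1.3154

h = 0.1, n = 4.
(h/3)·[y₀ + 4y₁ + 2y₂ + 4y₃ + y₄] = 0.033333·(39.461) = 1.3154.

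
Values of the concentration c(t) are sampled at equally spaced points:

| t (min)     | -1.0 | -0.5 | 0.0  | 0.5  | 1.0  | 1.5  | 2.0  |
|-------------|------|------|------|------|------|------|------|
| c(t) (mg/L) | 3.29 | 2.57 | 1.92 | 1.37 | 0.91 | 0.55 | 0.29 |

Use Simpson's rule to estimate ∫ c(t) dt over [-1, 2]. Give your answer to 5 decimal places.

h = 0.5, n = 6.
(h/3)·[y₀ + 4y₁ + 2y₂ + 4y₃ + 2y₄ + 4y₅ + y₆] = 0.166667·(27.20) = 4.53333.

4.53333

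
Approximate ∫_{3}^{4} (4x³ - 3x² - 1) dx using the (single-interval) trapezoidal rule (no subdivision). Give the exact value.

T = (b−a)/2 · [f(3) + f(4)] = 0.5·[80 + 207] = 143.5.

143.5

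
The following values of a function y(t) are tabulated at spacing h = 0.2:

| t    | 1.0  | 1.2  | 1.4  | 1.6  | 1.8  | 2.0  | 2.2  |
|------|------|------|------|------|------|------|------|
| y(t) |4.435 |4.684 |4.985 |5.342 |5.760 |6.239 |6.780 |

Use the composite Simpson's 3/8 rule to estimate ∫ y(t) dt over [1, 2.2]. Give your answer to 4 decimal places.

6.5177

h = 0.2, n = 6.
(3h/8)·[y₀ + 3y₁ + 3y₂ + 2y₃ + 3y₄ + 3y₅ + y₆] = 0.075·(86.903) = 6.5177.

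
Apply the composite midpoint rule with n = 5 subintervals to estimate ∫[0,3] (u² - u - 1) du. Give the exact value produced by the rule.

h = (3 − 0)/5 = 0.6.
Midpoints m₁,…,m₅ = 0.3, 0.9, 1.5, 2.1, 2.7.
f(m₁)=-1.21, f(m₂)=-1.09, f(m₃)=-0.25, f(m₄)=1.31, f(m₅)=3.59.
h·[f(m₁) + f(m₂) + f(m₃) + f(m₄) + f(m₅)] = 0.6·(2.35) = 1.41.

1.41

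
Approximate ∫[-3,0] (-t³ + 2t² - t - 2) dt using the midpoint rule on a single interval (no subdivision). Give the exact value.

M = (b−a)·f(-1.5) = 3·(7.375) = 22.125.

22.125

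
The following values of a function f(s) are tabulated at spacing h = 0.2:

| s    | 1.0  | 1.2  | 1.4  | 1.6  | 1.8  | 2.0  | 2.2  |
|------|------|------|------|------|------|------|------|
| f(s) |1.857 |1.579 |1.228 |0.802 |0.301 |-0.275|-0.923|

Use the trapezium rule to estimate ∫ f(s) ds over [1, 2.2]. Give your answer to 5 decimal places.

h = 0.2, n = 6.
(h/2)·[y₀ + 2y₁ + 2y₂ + 2y₃ + 2y₄ + 2y₅ + y₆] = 0.1·(8.204) = 0.82040.

0.82040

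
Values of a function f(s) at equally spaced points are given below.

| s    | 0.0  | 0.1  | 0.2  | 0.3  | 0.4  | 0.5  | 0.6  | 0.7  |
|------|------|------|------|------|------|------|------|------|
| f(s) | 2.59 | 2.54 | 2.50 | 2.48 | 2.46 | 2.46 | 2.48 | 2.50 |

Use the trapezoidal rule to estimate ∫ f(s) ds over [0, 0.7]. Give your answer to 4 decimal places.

h = 0.1, n = 7.
(h/2)·[y₀ + 2y₁ + 2y₂ + 2y₃ + 2y₄ + 2y₅ + 2y₆ + y₇] = 0.05·(34.93) = 1.7465.

1.7465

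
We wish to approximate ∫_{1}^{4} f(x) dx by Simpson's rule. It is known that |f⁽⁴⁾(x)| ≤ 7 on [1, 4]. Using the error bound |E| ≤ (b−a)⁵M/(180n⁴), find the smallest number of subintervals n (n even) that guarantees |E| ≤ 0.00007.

20

Need 1701/(180n⁴) ≤ 0.00007.
n⁴ ≥ 1701/(180·0.00007) = 135000 ⇒ n ≥ 19.1683, so the smallest even n is 20. (n must be even for Simpson's rule.)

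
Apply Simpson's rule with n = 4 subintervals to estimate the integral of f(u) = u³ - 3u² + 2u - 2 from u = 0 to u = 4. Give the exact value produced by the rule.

8

h = (4 − 0)/4 = 1.
Nodes u₀,…,u₄ = 0, 1, 2, 3, 4.
f(u) = u³ - 3u² + 2u - 2: f₀=-2, f₁=-2, f₂=-2, f₃=4, f₄=22.
(h/3)·[f₀ + 4f₁ + 2f₂ + 4f₃ + f₄] = 0.333333·(24) = 8.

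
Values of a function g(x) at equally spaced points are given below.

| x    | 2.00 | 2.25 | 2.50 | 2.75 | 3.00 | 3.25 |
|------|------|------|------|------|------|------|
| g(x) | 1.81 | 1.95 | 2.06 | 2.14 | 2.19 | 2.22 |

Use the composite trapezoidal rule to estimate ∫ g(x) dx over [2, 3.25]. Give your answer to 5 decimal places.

2.58875

h = 0.25, n = 5.
(h/2)·[y₀ + 2y₁ + 2y₂ + 2y₃ + 2y₄ + y₅] = 0.125·(20.71) = 2.58875.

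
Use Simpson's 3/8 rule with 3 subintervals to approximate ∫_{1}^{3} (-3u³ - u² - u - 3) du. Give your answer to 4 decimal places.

h = (3 − 1)/3 = 0.666667.
Nodes u₀,…,u₃ = 1, 1.666667, 2.333333, 3.
f(u) = -3u³ - u² - u - 3: f₀=-8, f₁=-21.333333, f₂=-48.888889, f₃=-96.
(3h/8)·[f₀ + 3f₁ + 3f₂ + f₃] = 0.25·(-314.666667) = -78.6667.

-78.6667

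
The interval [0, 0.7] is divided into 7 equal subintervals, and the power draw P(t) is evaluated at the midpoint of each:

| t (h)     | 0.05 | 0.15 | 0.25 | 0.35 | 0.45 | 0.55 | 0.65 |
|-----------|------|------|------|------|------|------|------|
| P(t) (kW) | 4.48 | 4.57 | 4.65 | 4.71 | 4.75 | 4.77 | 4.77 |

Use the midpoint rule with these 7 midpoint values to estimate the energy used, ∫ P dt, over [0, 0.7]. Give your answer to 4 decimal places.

3.2700

h = 0.1, n = 7.
h·[y(m₁) + y(m₂) + y(m₃) + y(m₄) + y(m₅) + y(m₆) + y(m₇)] = 0.1·(32.70) = 3.2700.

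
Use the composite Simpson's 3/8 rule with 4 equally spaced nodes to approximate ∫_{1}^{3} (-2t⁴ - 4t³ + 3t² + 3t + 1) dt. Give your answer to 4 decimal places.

-137.0370

h = (3 − 1)/3 = 0.666667.
Nodes t₀,…,t₃ = 1, 1.666667, 2.333333, 3.
f(t) = -2t⁴ - 4t³ + 3t² + 3t + 1: f₀=1, f₁=-19.617284, f₂=-85.765432, f₃=-233.
(3h/8)·[f₀ + 3f₁ + 3f₂ + f₃] = 0.25·(-548.148148) = -137.0370.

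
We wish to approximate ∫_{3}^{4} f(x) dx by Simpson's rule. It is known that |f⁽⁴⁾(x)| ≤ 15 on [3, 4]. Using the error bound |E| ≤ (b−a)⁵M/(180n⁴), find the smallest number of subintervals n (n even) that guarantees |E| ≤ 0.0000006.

20

Need 15/(180n⁴) ≤ 0.0000006.
n⁴ ≥ 15/(180·0.0000006) = 138889 ⇒ n ≥ 19.3049, so the smallest even n is 20. (n must be even for Simpson's rule.)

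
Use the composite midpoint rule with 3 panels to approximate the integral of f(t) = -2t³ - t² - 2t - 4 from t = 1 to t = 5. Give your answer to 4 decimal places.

h = (5 − 1)/3 = 1.333333.
Midpoints m₁,…,m₃ = 1.666667, 3, 4.333333.
f(m₁)=-19.370370, f(m₂)=-73, f(m₃)=-194.185185.
h·[f(m₁) + f(m₂) + f(m₃)] = 1.333333·(-286.555556) = -382.0741.

-382.0741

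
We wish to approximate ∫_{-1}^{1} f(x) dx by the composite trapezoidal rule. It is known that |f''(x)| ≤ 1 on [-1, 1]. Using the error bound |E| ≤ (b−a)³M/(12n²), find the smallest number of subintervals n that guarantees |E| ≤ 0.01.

9

Need 8/(12n²) ≤ 0.01.
n² ≥ 8/(12·0.01) = 66.6667 ⇒ n ≥ 8.1650, so the smallest n is 9.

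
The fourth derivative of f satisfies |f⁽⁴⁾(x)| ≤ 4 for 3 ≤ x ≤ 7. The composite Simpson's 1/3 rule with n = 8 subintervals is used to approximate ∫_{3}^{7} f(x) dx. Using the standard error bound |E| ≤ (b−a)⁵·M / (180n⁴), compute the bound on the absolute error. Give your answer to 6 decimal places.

|E| ≤ (4)⁵·4 / (180·8⁴) = 4096/737280 = 0.005556.

0.005556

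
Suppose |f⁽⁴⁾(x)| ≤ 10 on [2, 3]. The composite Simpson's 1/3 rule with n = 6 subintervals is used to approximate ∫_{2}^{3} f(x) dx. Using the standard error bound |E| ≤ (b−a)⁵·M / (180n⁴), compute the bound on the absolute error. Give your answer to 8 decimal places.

|E| ≤ (1)⁵·10 / (180·6⁴) = 10/233280 = 0.00004287.

0.00004287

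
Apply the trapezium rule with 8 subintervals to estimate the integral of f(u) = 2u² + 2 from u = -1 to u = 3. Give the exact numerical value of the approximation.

27

h = (3 − (-1))/8 = 0.5.
Nodes u₀,…,u₈ = -1, -0.5, 0, 0.5, 1, 1.5, 2, 2.5, 3.
f(u) = 2u² + 2: f₀=4, f₁=2.5, f₂=2, f₃=2.5, f₄=4, f₅=6.5, f₆=10, f₇=14.5, f₈=20.
(h/2)·[f₀ + 2f₁ + 2f₂ + 2f₃ + 2f₄ + 2f₅ + 2f₆ + 2f₇ + f₈] = 0.25·(108) = 27.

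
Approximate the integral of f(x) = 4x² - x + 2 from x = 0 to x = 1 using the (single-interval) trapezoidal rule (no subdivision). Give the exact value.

3.5

T = (b−a)/2 · [f(0) + f(1)] = 0.5·[2 + 5] = 3.5.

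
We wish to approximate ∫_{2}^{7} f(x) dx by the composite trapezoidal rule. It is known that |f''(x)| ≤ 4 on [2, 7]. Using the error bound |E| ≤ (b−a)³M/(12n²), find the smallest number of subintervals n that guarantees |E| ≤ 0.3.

12

Need 500/(12n²) ≤ 0.3.
n² ≥ 500/(12·0.3) = 138.889 ⇒ n ≥ 11.7851, so the smallest n is 12.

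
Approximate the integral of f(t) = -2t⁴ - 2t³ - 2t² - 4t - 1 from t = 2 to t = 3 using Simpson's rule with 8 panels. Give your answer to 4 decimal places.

h = (3 − 2)/8 = 0.125.
Nodes t₀,…,t₈ = 2, 2.125, 2.25, 2.375, 2.5, 2.625, 2.75, 2.875, 3.
f(t) = -2t⁴ - 2t³ - 2t² - 4t - 1: f₀=-65, f₁=-78.50439453125, f₂=-94.1640625, f₃=-112.20751953125, f₄=-132.875, f₅=-156.41845703125, f₆=-183.1015625, f₇=-213.19970703125, f₈=-247.
(h/3)·[f₀ + 4f₁ + 2f₂ + 4f₃ + 2f₄ + 4f₅ + 2f₆ + 4f₇ + f₈] = 0.041667·(-3373.6015625) = -140.5667.

-140.5667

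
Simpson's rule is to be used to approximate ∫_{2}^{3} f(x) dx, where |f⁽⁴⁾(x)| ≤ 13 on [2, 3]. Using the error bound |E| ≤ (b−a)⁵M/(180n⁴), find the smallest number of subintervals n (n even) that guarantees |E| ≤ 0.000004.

12

Need 13/(180n⁴) ≤ 0.000004.
n⁴ ≥ 13/(180·0.000004) = 18055.6 ⇒ n ≥ 11.5918, so the smallest even n is 12. (n must be even for Simpson's rule.)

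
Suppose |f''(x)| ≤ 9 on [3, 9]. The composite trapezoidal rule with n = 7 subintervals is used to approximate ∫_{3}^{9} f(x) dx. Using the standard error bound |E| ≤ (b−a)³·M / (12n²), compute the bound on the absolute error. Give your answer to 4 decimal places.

|E| ≤ (6)³·9 / (12·7²) = 1944/588 = 3.3061.

3.3061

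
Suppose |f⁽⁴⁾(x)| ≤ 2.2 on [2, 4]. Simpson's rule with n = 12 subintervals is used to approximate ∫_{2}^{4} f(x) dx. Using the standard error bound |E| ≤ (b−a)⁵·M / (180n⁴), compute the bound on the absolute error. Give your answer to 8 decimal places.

|E| ≤ (2)⁵·2.2 / (180·12⁴) = 70.4/3732480 = 0.00001886.

0.00001886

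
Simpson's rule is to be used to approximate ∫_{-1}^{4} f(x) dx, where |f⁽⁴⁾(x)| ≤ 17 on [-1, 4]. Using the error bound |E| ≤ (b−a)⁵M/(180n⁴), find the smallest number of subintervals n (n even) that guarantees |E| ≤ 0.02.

12

Need 53125/(180n⁴) ≤ 0.02.
n⁴ ≥ 53125/(180·0.02) = 14756.9 ⇒ n ≥ 11.0217, so the smallest even n is 12. (n must be even for Simpson's rule.)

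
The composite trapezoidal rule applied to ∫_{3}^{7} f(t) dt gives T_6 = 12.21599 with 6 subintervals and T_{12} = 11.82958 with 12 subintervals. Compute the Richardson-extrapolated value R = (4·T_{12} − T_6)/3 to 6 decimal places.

R = (4·T_{12} − T_6) / 3 = (4·11.82958 − 12.21599)/3 = (35.10233)/3 = 11.700777.

11.700777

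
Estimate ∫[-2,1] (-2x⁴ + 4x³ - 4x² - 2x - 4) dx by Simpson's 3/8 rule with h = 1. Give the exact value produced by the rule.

h = (1 − (-2))/3 = 1.
Nodes x₀,…,x₃ = -2, -1, 0, 1.
f(x) = -2x⁴ + 4x³ - 4x² - 2x - 4: f₀=-80, f₁=-12, f₂=-4, f₃=-8.
(3h/8)·[f₀ + 3f₁ + 3f₂ + f₃] = 0.375·(-136) = -51.

-51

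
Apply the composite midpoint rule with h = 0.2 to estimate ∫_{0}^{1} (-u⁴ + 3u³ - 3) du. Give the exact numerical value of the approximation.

h = (1 − 0)/5 = 0.2.
Midpoints m₁,…,m₅ = 0.1, 0.3, 0.5, 0.7, 0.9.
f(m₁)=-2.9971, f(m₂)=-2.9271, f(m₃)=-2.6875, f(m₄)=-2.2111, f(m₅)=-1.4691.
h·[f(m₁) + f(m₂) + f(m₃) + f(m₄) + f(m₅)] = 0.2·(-12.2919) = -2.45838.

-2.45838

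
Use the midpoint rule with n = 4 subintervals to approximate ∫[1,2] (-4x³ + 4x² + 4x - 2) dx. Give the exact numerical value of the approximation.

h = (2 − 1)/4 = 0.25.
Midpoints m₁,…,m₄ = 1.125, 1.375, 1.625, 1.875.
f(m₁)=1.8671875, f(m₂)=0.6640625, f(m₃)=-2.1015625, f(m₄)=-6.8046875.
h·[f(m₁) + f(m₂) + f(m₃) + f(m₄)] = 0.25·(-6.375) = -1.59375.

-1.59375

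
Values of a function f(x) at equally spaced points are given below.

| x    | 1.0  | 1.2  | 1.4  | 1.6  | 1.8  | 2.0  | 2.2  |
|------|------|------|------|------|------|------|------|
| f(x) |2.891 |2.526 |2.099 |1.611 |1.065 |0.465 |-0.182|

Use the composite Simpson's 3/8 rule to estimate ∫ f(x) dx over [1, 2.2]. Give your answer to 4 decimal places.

h = 0.2, n = 6.
(3h/8)·[y₀ + 3y₁ + 3y₂ + 2y₃ + 3y₄ + 3y₅ + y₆] = 0.075·(24.396) = 1.8297.

1.8297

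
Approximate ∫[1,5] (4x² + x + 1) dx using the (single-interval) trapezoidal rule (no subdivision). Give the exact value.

224

T = (b−a)/2 · [f(1) + f(5)] = 2·[6 + 106] = 224.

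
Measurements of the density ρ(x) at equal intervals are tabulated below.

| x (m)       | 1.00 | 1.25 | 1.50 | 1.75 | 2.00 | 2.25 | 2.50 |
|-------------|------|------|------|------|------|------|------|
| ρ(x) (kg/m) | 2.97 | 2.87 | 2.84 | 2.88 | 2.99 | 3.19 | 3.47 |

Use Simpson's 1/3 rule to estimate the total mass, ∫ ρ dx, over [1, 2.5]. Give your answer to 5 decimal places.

h = 0.25, n = 6.
(h/3)·[y₀ + 4y₁ + 2y₂ + 4y₃ + 2y₄ + 4y₅ + y₆] = 0.083333·(53.86) = 4.48833.

4.48833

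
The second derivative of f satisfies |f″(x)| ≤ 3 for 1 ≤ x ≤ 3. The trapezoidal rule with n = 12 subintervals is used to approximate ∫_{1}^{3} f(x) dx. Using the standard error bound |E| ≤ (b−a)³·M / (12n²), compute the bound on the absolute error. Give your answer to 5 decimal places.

|E| ≤ (2)³·3 / (12·12²) = 24/1728 = 0.01389.

0.01389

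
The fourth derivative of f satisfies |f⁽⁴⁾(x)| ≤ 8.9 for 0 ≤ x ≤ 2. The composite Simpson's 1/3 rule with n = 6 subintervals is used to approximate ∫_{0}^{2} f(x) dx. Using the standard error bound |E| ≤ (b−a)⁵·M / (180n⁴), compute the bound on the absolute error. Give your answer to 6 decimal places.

0.001221

|E| ≤ (2)⁵·8.9 / (180·6⁴) = 284.8/233280 = 0.001221.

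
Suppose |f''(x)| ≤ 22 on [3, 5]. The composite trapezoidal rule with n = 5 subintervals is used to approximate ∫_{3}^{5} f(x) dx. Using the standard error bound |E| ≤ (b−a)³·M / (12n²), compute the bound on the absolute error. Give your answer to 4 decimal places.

|E| ≤ (2)³·22 / (12·5²) = 176/300 = 0.5867.

0.5867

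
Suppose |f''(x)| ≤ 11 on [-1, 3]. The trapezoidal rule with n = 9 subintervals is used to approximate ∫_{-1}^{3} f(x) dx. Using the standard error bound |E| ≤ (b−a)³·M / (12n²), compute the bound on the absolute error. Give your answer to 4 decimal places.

|E| ≤ (4)³·11 / (12·9²) = 704/972 = 0.7243.

0.7243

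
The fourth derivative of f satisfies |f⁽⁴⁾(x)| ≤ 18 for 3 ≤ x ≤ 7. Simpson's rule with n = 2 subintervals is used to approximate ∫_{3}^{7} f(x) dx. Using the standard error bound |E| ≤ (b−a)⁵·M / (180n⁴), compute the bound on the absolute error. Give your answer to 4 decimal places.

|E| ≤ (4)⁵·18 / (180·2⁴) = 18432/2880 = 6.4000.

6.4000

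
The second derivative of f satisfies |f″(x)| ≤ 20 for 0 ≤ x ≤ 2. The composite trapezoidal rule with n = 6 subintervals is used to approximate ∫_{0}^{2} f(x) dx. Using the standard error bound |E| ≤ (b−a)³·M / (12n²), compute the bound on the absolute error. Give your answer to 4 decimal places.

|E| ≤ (2)³·20 / (12·6²) = 160/432 = 0.3704.

0.3704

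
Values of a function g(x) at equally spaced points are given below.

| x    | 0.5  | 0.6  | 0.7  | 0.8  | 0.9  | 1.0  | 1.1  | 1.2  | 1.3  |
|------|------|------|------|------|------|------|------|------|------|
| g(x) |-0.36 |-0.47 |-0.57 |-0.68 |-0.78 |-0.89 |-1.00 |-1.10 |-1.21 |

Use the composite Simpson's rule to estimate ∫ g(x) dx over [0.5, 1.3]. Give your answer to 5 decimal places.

-0.62767

h = 0.1, n = 8.
(h/3)·[y₀ + 4y₁ + 2y₂ + 4y₃ + 2y₄ + 4y₅ + 2y₆ + 4y₇ + y₈] = 0.033333·(-18.83) = -0.62767.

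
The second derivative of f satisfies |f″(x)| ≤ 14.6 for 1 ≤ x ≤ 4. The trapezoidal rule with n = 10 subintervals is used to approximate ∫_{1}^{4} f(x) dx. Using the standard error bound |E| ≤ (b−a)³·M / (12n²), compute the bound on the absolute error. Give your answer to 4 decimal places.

0.3285

|E| ≤ (3)³·14.6 / (12·10²) = 394.2/1200 = 0.3285.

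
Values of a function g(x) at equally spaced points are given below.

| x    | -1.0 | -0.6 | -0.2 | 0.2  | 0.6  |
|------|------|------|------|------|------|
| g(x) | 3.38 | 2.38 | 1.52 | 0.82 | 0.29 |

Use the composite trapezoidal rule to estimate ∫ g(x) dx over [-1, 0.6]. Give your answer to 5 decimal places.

2.62200

h = 0.4, n = 4.
(h/2)·[y₀ + 2y₁ + 2y₂ + 2y₃ + y₄] = 0.2·(13.11) = 2.62200.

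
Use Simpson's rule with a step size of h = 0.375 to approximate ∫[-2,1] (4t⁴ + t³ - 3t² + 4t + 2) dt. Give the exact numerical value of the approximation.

h = (1 − (-2))/8 = 0.375.
Nodes t₀,…,t₈ = -2, -1.625, -1.25, -0.875, -0.5, -0.125, 0.25, 0.625, 1.
f(t) = 4t⁴ + t³ - 3t² + 4t + 2: f₀=38, f₁=11.1787109375, f₂=0.125, f₃=-2.1220703125, f₄=-0.625, f₅=1.4521484375, f₆=2.84375, f₇=4.1826171875, f₈=8.
(h/3)·[f₀ + 4f₁ + 2f₂ + 4f₃ + 2f₄ + 4f₅ + 2f₆ + 4f₇ + f₈] = 0.125·(109.453125) = 13.681640625.

13.681640625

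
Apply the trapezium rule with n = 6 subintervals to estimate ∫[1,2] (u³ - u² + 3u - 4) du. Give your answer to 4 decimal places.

1.9329

h = (2 − 1)/6 = 0.166667.
Nodes u₀,…,u₆ = 1, 1.166667, 1.333333, 1.5, 1.666667, 1.833333, 2.
f(u) = u³ - u² + 3u - 4: f₀=-1, f₁=-0.273148, f₂=0.592593, f₃=1.625, f₄=2.851852, f₅=4.300926, f₆=6.
(h/2)·[f₀ + 2f₁ + 2f₂ + 2f₃ + 2f₄ + 2f₅ + f₆] = 0.083333·(23.194444) = 1.9329.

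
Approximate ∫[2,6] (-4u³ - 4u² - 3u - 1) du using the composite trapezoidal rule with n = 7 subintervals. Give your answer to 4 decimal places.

h = (6 − 2)/7 = 0.571429.
Nodes u₀,…,u₇ = 2, 2.571429, 3.142857, 3.714286, 4.285714, 4.857143, 5.428571, 6.
f(u) = -4u³ - 4u² - 3u - 1: f₀=-55, f₁=-103.174927, f₂=-174.113703, f₃=-272.294461, f₄=-402.195335, f₅=-568.294461, f₆=-775.069971, f₇=-1027.
(h/2)·[f₀ + 2f₁ + 2f₂ + 2f₃ + 2f₄ + 2f₅ + 2f₆ + f₇] = 0.285714·(-5672.285714) = -1620.6531.

-1620.6531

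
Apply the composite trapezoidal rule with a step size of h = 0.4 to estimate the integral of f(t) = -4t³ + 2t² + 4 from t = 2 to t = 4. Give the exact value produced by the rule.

h = (4 − 2)/5 = 0.4.
Nodes t₀,…,t₅ = 2, 2.4, 2.8, 3.2, 3.6, 4.
f(t) = -4t³ + 2t² + 4: f₀=-20, f₁=-39.776, f₂=-68.128, f₃=-106.592, f₄=-156.704, f₅=-220.
(h/2)·[f₀ + 2f₁ + 2f₂ + 2f₃ + 2f₄ + f₅] = 0.2·(-982.4) = -196.48.

-196.48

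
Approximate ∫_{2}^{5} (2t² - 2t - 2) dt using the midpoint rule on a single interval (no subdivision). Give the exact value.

46.5

M = (b−a)·f(3.5) = 3·(15.5) = 46.5.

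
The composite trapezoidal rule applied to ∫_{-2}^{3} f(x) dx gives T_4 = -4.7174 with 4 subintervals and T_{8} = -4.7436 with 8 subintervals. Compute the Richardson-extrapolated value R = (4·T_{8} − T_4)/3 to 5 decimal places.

-4.75233

R = (4·T_{8} − T_4) / 3 = (4·(-4.7436) − (-4.7174))/3 = (-14.2570)/3 = -4.75233.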